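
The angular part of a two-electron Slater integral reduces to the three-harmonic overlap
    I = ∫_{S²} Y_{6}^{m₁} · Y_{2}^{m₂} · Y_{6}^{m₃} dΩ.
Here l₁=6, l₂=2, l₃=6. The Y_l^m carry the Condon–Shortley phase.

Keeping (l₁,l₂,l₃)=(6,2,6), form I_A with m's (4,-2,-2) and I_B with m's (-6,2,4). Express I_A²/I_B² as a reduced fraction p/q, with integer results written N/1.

Same 6,2,6: normalisation and zero-m 3j drop out of the ratio.
A: Δ: 2! 10! 2! / 15! → 1/90090; sum: t=0:+1/322560 = 1/322560; 3j²(6 2 6; 4 -2 -2) = Δ·Π!·Σ² = 18/1001  (sign +1)
B: Δ: 2! 10! 2! / 15! → 1/90090; sum: t=2:+1/14515200 = 1/14515200; 3j²(6 2 6; -6 2 4) = Δ·Π!·Σ² = 2/455  (sign +1)
I_A²/I_B² = (18/1001)/(2/455) = 45/11

45/11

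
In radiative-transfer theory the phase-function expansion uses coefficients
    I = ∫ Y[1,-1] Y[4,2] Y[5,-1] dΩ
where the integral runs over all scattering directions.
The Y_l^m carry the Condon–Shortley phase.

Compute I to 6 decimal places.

Rules hold: Σm=0, L=10 even, 3≤5≤5.
N = 3·9·11 = 297
Δ = 0!·2!·8!/11! = 1/495
Racah Σ t=0..0: t=0:+1/576 = 1/576
⇒ 3j(1 4 5; 0 0 0)² = 5/99, sgn -1
Racah Σ t=0..0: t=0:+1/2880 = 1/2880
⇒ 3j(1 4 5; -1 2 -1)² = 2/165, sgn +1
4πI² = N·(3j₀)²·(3jₘ)² = 2/11
I = -1·√(0.181818/4π) = -0.12028562

-0.120286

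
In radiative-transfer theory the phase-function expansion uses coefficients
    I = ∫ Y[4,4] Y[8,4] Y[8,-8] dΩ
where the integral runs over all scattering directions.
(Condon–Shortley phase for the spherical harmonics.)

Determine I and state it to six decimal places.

m-sum 0 ✓  L=20 even ✓  4≤8≤12 ✓
Π(2lᵢ+1) = 9×17×17 = 2601
triangle coeff Δ(4,8,8) = 1/185175900
Σ_t [0,4]: t=0:+1/557383680 t=1:−1/21772800 t=2:+1/8294400 t=3:−1/21772800 t=4:+1/557383680 = 1/30965760
(3j)²=36/4199 [(4 8 8; 0 0 0)], sign=+1
Σ_t [0,0]: t=0:+1/275904921600 = 1/275904921600
(3j)²=2/2907 [(4 8 8; 4 4 -8)], sign=+1
⇒ 4πI² = 72/4693
I = (+1)√(72/4693/(4π)) = 0.03494106

0.034941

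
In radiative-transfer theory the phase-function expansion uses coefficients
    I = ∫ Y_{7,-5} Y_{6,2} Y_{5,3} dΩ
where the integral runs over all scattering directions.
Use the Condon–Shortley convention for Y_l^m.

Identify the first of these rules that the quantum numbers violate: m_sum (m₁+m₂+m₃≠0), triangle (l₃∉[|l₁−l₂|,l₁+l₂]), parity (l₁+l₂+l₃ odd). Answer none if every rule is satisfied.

none

m₁+m₂+m₃ = -5 + 2 + 3 = 0  ✓
triangle: |7−6|=1 ≤ l₃=5 ≤ 7+6=13  ✓
parity: l₁+l₂+l₃ = 18 is even  ✓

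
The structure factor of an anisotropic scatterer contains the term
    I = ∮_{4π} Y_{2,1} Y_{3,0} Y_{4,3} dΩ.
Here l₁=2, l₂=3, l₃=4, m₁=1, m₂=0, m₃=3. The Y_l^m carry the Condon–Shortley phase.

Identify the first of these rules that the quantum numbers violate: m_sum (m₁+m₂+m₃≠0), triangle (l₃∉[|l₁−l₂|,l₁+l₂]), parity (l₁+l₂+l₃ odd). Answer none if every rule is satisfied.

azimuthal sum: 1 + 0 + 3 = 4  ✗
1 ≤ 4 ≤ 5 (triangle on l)
L = 2 + 3 + 4 = 9 (odd)

m_sum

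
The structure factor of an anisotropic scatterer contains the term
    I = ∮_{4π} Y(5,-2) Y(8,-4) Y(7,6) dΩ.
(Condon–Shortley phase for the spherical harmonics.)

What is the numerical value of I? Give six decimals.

0.151793

Rules hold: Σm=0, L=20 even, 3≤7≤13.
N = 11·17·15 = 2805
Δ = 6!·4!·10!/21! = 1/814773960
Racah Σ t=1..5: t=1:−1/87091200 t=2:+1/4976640 t=3:−1/2073600 t=4:+1/4976640 t=5:−1/87091200 = -1/9676800
⇒ 3j(5 8 7; 0 0 0)² = 360/46189, sgn +1
Racah Σ t=3..4: t=3:−1/313528320 t=4:+1/1045094400 = -1/447897600
⇒ 3j(5 8 7; -2 -4 6)² = 77/5814, sgn +1
4πI² = N·(3j₀)²·(3jₘ)² = 23100/79781
I = +1·√(0.289543/4π) = 0.15179285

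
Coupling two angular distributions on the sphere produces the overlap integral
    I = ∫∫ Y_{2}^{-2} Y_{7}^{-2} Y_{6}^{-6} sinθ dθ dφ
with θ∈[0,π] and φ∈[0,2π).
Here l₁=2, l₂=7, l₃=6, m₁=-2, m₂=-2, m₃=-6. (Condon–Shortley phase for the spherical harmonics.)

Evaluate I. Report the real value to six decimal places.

0.000000

m-sum = -2 − 2 − 6 = -10 ≠ 0 ⇒ I = 0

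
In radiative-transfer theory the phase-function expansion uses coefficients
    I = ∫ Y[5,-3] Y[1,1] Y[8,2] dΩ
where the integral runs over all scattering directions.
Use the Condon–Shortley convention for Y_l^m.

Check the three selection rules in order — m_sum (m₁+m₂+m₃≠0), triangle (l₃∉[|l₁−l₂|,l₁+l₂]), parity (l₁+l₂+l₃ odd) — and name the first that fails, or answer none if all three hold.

azimuthal sum: -3 + 1 + 2 = 0  ✓
4 ≤ 8 ≤ 6 (triangle on l)  ✗
L = 5 + 1 + 8 = 14 (even)

triangle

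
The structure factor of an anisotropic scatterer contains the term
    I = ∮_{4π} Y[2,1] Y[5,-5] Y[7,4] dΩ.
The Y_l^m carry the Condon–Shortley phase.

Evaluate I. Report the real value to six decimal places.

0.037585

Checks pass: Σm=0; 14 even; l₃=7∈[3,7].
(2·2+1)(2·5+1)(2·7+1) = 825
Δ: 0! 4! 10! / 15! → 1/15015
sum: t=0:+1/57600 = 1/57600
3j²(2 5 7; 0 0 0) = Δ·Π!·Σ² = 21/715  (sign -1)
sum: t=0:+1/21772800 = 1/21772800
3j²(2 5 7; 1 -5 4) = Δ·Π!·Σ² = 1/1365  (sign -1)
combine: 4πI² = 825·21/715·1/1365 = 3/169
take √, sign +1: I = 0.03758481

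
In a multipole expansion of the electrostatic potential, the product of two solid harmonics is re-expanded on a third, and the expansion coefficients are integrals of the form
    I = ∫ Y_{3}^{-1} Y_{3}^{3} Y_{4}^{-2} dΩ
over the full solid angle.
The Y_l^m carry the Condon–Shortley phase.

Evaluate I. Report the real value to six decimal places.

-0.188451

m-sum 0 ✓  L=10 even ✓  0≤4≤6 ✓
Π(2lᵢ+1) = 7×7×9 = 441
triangle coeff Δ(3,3,4) = 1/34650
Σ_t [0,2]: t=0:+1/72 t=1:−1/16 t=2:+1/72 = -5/144
(3j)²=2/77 [(3 3 4; 0 0 0)], sign=-1
Σ_t [2,2]: t=2:+1/192 = 1/192
(3j)²=3/77 [(3 3 4; -1 3 -2)], sign=+1
⇒ 4πI² = 54/121
I = (-1)√(54/121/(4π)) = -0.18845135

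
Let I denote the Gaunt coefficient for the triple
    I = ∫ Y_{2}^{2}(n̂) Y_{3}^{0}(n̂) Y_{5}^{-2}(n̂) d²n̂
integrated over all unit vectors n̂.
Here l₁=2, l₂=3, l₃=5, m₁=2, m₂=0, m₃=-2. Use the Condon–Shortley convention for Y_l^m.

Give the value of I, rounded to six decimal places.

0.141758

m-sum 0 ✓  L=10 even ✓  1≤5≤5 ✓
Π(2lᵢ+1) = 5×7×11 = 385
triangle coeff Δ(2,3,5) = 1/2310
Σ_t [0,0]: t=0:+1/144 = 1/144
(3j)²=10/231 [(2 3 5; 0 0 0)], sign=-1
Σ_t [0,0]: t=0:+1/864 = 1/864
(3j)²=1/66 [(2 3 5; 2 0 -2)], sign=-1
⇒ 4πI² = 25/99
I = (+1)√(25/99/(4π)) = 0.14175797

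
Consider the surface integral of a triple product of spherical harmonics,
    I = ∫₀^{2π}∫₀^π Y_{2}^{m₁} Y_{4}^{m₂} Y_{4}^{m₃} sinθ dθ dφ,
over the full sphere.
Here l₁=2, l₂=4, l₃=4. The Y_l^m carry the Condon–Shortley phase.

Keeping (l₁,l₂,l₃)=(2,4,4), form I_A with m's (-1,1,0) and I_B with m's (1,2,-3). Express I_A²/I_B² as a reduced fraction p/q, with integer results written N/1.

Same 2,4,4: normalisation and zero-m 3j drop out of the ratio.
A: Δ: 2! 2! 6! / 11! → 1/13860; sum: t=1:−1/96 t=2:+1/72 = 1/288; 3j²(2 4 4; -1 1 0) = Δ·Π!·Σ² = 1/462  (sign +1)
B: Δ: 2! 2! 6! / 11! → 1/13860; sum: t=0:+1/1440 t=1:−1/240 = -1/288; 3j²(2 4 4; 1 2 -3) = Δ·Π!·Σ² = 5/132  (sign +1)
I_A²/I_B² = (1/462)/(5/132) = 2/35

2/35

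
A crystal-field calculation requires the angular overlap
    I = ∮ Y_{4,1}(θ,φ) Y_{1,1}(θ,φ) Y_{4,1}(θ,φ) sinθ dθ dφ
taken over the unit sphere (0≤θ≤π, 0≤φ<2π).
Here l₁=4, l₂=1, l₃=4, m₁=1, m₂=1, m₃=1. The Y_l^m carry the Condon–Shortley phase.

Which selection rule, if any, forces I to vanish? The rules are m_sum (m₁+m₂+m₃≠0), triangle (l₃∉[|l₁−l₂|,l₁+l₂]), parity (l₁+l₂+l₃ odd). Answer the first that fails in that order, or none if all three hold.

m_sum

azimuthal sum: 1 + 1 + 1 = 3  ✗
3 ≤ 4 ≤ 5 (triangle on l)
L = 4 + 1 + 4 = 9 (odd)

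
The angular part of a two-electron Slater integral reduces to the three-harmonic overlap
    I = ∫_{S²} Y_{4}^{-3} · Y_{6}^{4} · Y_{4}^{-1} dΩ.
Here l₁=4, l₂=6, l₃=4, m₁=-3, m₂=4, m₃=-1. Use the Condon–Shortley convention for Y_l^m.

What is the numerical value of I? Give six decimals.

m-sum 0 ✓  L=14 even ✓  2≤4≤10 ✓
Π(2lᵢ+1) = 9×13×9 = 1053
triangle coeff Δ(4,6,4) = 1/1261260
Σ_t [2,4]: t=2:+1/4608 t=3:−1/1296 t=4:+1/4608 = -7/20736
(3j)²=20/1287 [(4 6 4; 0 0 0)], sign=-1
Σ_t [5,6]: t=5:−1/28800 t=6:+1/34560 = -1/172800
(3j)²=1/1430 [(4 6 4; -3 4 -1)], sign=+1
⇒ 4πI² = 18/1573
I = (-1)√(18/1573/(4π)) = -0.03017637

-0.030176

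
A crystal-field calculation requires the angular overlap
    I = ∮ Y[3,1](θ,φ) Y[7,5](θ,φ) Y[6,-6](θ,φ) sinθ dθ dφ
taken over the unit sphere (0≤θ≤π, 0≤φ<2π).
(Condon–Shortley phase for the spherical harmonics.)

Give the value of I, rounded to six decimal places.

0.138620

Rules hold: Σm=0, L=16 even, 4≤6≤10.
N = 7·15·13 = 1365
Δ = 4!·2!·10!/17! = 1/2042040
Racah Σ t=1..3: t=1:−1/207360 t=2:+1/57600 t=3:−1/207360 = 1/129600
⇒ 3j(3 7 6; 0 0 0)² = 168/12155, sgn +1
Racah Σ t=2..2: t=2:+1/29030400 = 1/29030400
⇒ 3j(3 7 6; 1 5 -6)² = 99/7735, sgn +1
4πI² = N·(3j₀)²·(3jₘ)² = 4536/18785
I = +1·√(0.241469/4π) = 0.13862003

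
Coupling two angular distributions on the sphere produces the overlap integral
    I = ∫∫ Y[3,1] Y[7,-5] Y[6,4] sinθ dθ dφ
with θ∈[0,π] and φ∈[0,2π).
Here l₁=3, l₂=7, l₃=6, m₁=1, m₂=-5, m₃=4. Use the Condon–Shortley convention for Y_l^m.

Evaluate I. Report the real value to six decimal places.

-0.082471

m-sum 0 ✓  L=16 even ✓  4≤6≤10 ✓
Π(2lᵢ+1) = 7×15×13 = 1365
triangle coeff Δ(3,7,6) = 1/2042040
Σ_t [1,3]: t=1:−1/207360 t=2:+1/57600 t=3:−1/207360 = 1/129600
(3j)²=168/12155 [(3 7 6; 0 0 0)], sign=+1
Σ_t [0,2]: t=0:+1/3870720 t=1:−1/2177280 t=2:+1/29030400 = -29/174182400
(3j)²=841/185640 [(3 7 6; 1 -5 4)], sign=-1
⇒ 4πI² = 17661/206635
I = (-1)√(17661/206635/(4π)) = -0.08247091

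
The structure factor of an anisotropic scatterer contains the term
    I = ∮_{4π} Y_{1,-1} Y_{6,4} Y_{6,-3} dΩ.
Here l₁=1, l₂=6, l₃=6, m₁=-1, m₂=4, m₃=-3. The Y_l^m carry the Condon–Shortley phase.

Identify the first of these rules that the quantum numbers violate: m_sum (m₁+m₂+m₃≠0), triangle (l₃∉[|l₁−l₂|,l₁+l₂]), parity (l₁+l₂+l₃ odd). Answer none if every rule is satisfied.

m₁+m₂+m₃ = -1 + 4 − 3 = 0  ✓
triangle: |1−6|=5 ≤ l₃=6 ≤ 1+6=7  ✓
parity: l₁+l₂+l₃ = 13 is odd  ✗

parity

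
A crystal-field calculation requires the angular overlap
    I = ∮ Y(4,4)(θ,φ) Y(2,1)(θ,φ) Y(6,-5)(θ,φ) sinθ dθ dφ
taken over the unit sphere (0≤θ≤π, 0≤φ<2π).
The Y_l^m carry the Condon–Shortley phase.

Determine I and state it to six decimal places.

Checks pass: Σm=0; 12 even; l₃=6∈[2,6].
(2·4+1)(2·2+1)(2·6+1) = 585
Δ: 0! 8! 4! / 13! → 1/6435
sum: t=0:+1/2304 = 1/2304
3j²(4 2 6; 0 0 0) = Δ·Π!·Σ² = 5/143  (sign +1)
sum: t=0:+1/241920 = 1/241920
3j²(4 2 6; 4 1 -5) = Δ·Π!·Σ² = 1/39  (sign -1)
combine: 4πI² = 585·5/143·1/39 = 75/143
take √, sign -1: I = -0.20429497

-0.204295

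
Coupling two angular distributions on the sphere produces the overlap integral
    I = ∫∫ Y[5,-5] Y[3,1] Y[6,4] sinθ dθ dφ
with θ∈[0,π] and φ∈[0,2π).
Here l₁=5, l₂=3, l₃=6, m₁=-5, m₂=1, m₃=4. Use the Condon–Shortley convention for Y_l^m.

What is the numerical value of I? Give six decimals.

-0.152880

m-sum 0 ✓  L=14 even ✓  2≤6≤8 ✓
Π(2lᵢ+1) = 11×7×13 = 1001
triangle coeff Δ(5,3,6) = 1/675675
Σ_t [0,2]: t=0:+1/8640 t=1:−1/2304 t=2:+1/8640 = -7/34560
(3j)²=7/429 [(5 3 6; 0 0 0)], sign=-1
Σ_t [2,2]: t=2:+1/322560 = 1/322560
(3j)²=18/1001 [(5 3 6; -5 1 4)], sign=+1
⇒ 4πI² = 42/143
I = (-1)√(42/143/(4π)) = -0.15288036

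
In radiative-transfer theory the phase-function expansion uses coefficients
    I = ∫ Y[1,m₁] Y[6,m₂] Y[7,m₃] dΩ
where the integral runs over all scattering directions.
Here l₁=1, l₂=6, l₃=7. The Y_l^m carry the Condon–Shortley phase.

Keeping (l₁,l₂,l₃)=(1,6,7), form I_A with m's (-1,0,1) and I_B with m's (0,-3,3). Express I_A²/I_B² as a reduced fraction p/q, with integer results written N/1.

7/10

Same 1,6,7: normalisation and zero-m 3j drop out of the ratio.
A: Δ: 0! 2! 12! / 15! → 1/1365; sum: t=0:+1/1036800 = 1/1036800; 3j²(1 6 7; -1 0 1) = Δ·Π!·Σ² = 4/195  (sign +1)
B: Δ: 0! 2! 12! / 15! → 1/1365; sum: t=0:+1/2177280 = 1/2177280; 3j²(1 6 7; 0 -3 3) = Δ·Π!·Σ² = 8/273  (sign +1)
I_A²/I_B² = (4/195)/(8/273) = 7/10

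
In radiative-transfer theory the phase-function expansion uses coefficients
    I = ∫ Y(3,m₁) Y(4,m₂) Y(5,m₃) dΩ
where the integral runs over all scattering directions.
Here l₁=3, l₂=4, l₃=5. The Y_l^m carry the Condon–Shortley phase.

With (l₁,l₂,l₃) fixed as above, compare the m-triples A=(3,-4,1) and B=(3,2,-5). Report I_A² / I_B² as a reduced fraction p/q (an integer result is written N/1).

2/15

Same 3,4,5: normalisation and zero-m 3j drop out of the ratio.
A: Δ: 2! 4! 6! / 13! → 1/180180; sum: t=0:+1/34560 = 1/34560; 3j²(3 4 5; 3 -4 1) = Δ·Π!·Σ² = 1/429  (sign +1)
B: Δ: 2! 4! 6! / 13! → 1/180180; sum: t=0:+1/34560 = 1/34560; 3j²(3 4 5; 3 2 -5) = Δ·Π!·Σ² = 5/286  (sign +1)
I_A²/I_B² = (1/429)/(5/286) = 2/15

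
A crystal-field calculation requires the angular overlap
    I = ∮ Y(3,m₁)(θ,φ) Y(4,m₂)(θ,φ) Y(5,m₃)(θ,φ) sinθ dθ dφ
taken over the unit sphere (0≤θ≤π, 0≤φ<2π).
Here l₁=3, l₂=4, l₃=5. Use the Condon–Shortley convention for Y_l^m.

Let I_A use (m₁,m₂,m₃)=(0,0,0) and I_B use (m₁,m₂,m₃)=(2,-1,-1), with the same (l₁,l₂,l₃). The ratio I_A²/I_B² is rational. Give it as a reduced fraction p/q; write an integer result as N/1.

l's match ⇒ only the (l;m) 3-j factors differ between A and B.
A: triangle coeff Δ(3,4,5) = 1/180180; Σ_t [0,2]: t=0:+1/576 t=1:−1/144 t=2:+1/576 = -1/288; (3j)²=20/1001 [(3 4 5; 0 0 0)], sign=+1
B: triangle coeff Δ(3,4,5) = 1/180180; Σ_t [0,1]: t=0:+1/432 t=1:−1/1152 = 5/3456; (3j)²=625/36036 [(3 4 5; 2 -1 -1)], sign=+1
I_A²/I_B² = (20/1001)/(625/36036) = 144/125

144/125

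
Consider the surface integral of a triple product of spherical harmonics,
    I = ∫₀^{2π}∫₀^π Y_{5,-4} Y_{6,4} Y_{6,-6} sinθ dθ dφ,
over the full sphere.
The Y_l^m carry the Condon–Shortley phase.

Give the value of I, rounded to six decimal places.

m-sum = -4 + 4 − 6 = -6 ≠ 0 ⇒ I = 0

0.000000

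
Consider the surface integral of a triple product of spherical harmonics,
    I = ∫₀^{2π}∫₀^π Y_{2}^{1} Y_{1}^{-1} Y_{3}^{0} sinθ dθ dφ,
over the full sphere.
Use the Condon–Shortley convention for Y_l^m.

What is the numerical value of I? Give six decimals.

Checks pass: Σm=0; 6 even; l₃=3∈[1,3].
(2·2+1)(2·1+1)(2·3+1) = 105
Δ: 0! 4! 2! / 7! → 1/105
sum: t=0:+1/4 = 1/4
3j²(2 1 3; 0 0 0) = Δ·Π!·Σ² = 3/35  (sign -1)
sum: t=0:+1/12 = 1/12
3j²(2 1 3; 1 -1 0) = Δ·Π!·Σ² = 1/35  (sign -1)
combine: 4πI² = 105·3/35·1/35 = 9/35
take √, sign +1: I = 0.14304817

0.143048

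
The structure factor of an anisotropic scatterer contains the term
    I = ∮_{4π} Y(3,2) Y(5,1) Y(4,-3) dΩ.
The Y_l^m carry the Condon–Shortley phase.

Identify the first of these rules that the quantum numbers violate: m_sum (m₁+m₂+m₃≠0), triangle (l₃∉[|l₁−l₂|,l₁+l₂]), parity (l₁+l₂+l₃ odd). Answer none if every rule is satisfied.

none

Σmᵢ = 0  ✓
l₃∈[|l₁−l₂|,l₁+l₂]=[2,8], have l₃=4  ✓
Σlᵢ = 12 ⇒ even  ✓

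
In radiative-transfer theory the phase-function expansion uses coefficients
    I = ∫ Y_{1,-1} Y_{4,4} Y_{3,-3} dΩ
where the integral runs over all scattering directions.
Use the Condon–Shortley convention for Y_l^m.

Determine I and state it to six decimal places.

0.325735

m-sum 0 ✓  L=8 even ✓  3≤3≤5 ✓
Π(2lᵢ+1) = 3×9×7 = 189
triangle coeff Δ(1,4,3) = 1/252
Σ_t [1,1]: t=1:−1/36 = -1/36
(3j)²=4/63 [(1 4 3; 0 0 0)], sign=+1
Σ_t [2,2]: t=2:+1/1440 = 1/1440
(3j)²=1/9 [(1 4 3; -1 4 -3)], sign=+1
⇒ 4πI² = 4/3
I = (+1)√(4/3/(4π)) = 0.32573501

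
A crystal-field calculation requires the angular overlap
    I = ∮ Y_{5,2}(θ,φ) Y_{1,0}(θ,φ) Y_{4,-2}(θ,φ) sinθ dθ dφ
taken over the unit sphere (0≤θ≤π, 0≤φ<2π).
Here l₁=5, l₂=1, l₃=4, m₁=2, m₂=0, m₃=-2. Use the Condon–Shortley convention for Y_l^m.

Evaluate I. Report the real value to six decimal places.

0.225034

Checks pass: Σm=0; 10 even; l₃=4∈[4,6].
(2·5+1)(2·1+1)(2·4+1) = 297
Δ: 2! 8! 0! / 11! → 1/495
sum: t=1:−1/576 = -1/576
3j²(5 1 4; 0 0 0) = Δ·Π!·Σ² = 5/99  (sign -1)
sum: t=1:−1/1440 = -1/1440
3j²(5 1 4; 2 0 -2) = Δ·Π!·Σ² = 7/165  (sign -1)
combine: 4πI² = 297·5/99·7/165 = 7/11
take √, sign +1: I = 0.22503380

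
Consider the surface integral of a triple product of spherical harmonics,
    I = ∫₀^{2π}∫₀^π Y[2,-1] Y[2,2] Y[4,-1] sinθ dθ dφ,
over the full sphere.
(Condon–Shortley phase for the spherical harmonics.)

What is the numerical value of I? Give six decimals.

Rules hold: Σm=0, L=8 even, 0≤4≤4.
N = 5·5·9 = 225
Δ = 0!·4!·4!/9! = 1/630
Racah Σ t=0..0: t=0:+1/16 = 1/16
⇒ 3j(2 2 4; 0 0 0)² = 2/35, sgn +1
Racah Σ t=0..0: t=0:+1/144 = 1/144
⇒ 3j(2 2 4; -1 2 -1)² = 1/126, sgn -1
4πI² = N·(3j₀)²·(3jₘ)² = 5/49
I = -1·√(0.102041/4π) = -0.09011188

-0.090112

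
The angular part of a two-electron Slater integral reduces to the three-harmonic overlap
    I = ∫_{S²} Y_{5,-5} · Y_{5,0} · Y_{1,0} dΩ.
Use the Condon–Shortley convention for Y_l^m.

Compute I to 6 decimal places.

Σmᵢ = -5 ≠ 0, so the φ-integral vanishes; I = 0

0.000000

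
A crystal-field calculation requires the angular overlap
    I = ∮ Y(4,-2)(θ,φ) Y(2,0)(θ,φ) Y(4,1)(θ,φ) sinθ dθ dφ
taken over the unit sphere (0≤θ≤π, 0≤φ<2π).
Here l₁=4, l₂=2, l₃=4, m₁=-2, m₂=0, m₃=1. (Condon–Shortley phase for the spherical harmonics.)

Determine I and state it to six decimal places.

Σmᵢ = -1 ≠ 0, so the φ-integral vanishes; I = 0

0.000000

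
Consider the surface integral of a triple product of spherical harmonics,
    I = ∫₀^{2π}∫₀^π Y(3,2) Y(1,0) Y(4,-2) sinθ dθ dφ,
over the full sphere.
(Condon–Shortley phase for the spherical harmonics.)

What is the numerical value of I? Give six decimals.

Rules hold: Σm=0, L=8 even, 2≤4≤4.
N = 7·3·9 = 189
Δ = 0!·6!·2!/9! = 1/252
Racah Σ t=0..0: t=0:+1/36 = 1/36
⇒ 3j(3 1 4; 0 0 0)² = 4/63, sgn +1
Racah Σ t=0..0: t=0:+1/120 = 1/120
⇒ 3j(3 1 4; 2 0 -2)² = 1/21, sgn +1
4πI² = N·(3j₀)²·(3jₘ)² = 4/7
I = +1·√(0.571429/4π) = 0.21324362

0.213244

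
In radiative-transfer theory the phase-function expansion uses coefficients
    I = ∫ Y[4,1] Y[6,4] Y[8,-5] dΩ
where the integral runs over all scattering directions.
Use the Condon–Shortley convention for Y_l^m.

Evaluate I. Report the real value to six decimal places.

-0.007283

m-sum 0 ✓  L=18 even ✓  2≤8≤10 ✓
Π(2lᵢ+1) = 9×13×17 = 1989
triangle coeff Δ(4,6,8) = 1/23279256
Σ_t [0,2]: t=0:+1/1658880 t=1:−1/518400 t=2:+1/1658880 = -1/1382400
(3j)²=504/46189 [(4 6 8; 0 0 0)], sign=-1
Σ_t [0,2]: t=0:+1/261273600 t=1:−1/17418240 t=2:+1/19353600 = -1/522547200
(3j)²=5/162792 [(4 6 8; 1 4 -5)], sign=+1
⇒ 4πI² = 45/67507
I = (-1)√(45/67507/(4π)) = -0.00728328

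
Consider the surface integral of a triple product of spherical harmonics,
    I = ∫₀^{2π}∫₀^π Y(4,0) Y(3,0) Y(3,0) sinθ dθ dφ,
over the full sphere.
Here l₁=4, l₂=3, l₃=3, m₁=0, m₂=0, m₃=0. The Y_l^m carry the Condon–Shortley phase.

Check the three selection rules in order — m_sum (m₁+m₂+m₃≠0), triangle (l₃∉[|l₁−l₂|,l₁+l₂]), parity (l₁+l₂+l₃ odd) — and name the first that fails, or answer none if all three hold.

m₁+m₂+m₃ = 0 + 0 + 0 = 0  ✓
triangle: |4−3|=1 ≤ l₃=3 ≤ 4+3=7  ✓
parity: l₁+l₂+l₃ = 10 is even  ✓

none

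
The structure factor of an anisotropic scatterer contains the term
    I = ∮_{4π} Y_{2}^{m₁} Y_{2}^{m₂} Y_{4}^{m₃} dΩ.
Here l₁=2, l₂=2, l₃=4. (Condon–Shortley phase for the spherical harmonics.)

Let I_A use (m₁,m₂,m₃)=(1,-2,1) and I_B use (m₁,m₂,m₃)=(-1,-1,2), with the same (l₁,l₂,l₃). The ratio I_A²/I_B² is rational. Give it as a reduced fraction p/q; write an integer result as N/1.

Shared (l₁,l₂,l₃)=(2,2,4): N and (l;000)² cancel in I_A²/I_B².
A: Δ = 0!·4!·4!/9! = 1/630; Racah Σ t=0..0: t=0:+1/144 = 1/144; ⇒ 3j(2 2 4; 1 -2 1)² = 1/126, sgn -1
B: Δ = 0!·4!·4!/9! = 1/630; Racah Σ t=0..0: t=0:+1/36 = 1/36; ⇒ 3j(2 2 4; -1 -1 2)² = 4/63, sgn +1
I_A²/I_B² = (1/126)/(4/63) = 1/8

1/8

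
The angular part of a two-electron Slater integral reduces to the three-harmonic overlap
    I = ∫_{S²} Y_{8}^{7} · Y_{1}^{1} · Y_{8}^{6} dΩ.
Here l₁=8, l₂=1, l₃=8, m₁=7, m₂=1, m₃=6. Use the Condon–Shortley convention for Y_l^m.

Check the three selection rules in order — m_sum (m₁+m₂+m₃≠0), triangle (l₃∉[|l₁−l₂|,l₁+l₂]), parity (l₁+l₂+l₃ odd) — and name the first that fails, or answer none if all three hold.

m₁+m₂+m₃ = 7 + 1 + 6 = 14  ✗
triangle: |8−1|=7 ≤ l₃=8 ≤ 8+1=9
parity: l₁+l₂+l₃ = 17 is odd

m_sum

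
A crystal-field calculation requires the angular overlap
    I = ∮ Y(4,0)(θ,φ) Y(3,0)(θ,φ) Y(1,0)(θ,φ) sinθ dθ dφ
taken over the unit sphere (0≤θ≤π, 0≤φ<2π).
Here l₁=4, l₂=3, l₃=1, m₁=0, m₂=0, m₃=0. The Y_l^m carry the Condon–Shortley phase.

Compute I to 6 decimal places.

Checks pass: Σm=0; 8 even; l₃=1∈[1,7].
(2·4+1)(2·3+1)(2·1+1) = 189
Δ: 6! 2! 0! / 9! → 1/252
sum: t=3:−1/36 = -1/36
3j²(4 3 1; 0 0 0) = Δ·Π!·Σ² = 4/63  (sign +1)
(m-triple is (0,0,0) — same symbol as above.)
combine: 4πI² = 189·4/63·4/63 = 16/21
take √, sign +1: I = 0.24623252

0.246233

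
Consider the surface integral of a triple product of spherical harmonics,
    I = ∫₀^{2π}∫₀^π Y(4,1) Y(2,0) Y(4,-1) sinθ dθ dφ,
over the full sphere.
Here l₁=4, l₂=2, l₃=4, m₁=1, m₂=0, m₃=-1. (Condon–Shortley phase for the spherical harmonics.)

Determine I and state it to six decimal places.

Rules hold: Σm=0, L=10 even, 2≤4≤6.
N = 9·5·9 = 405
Δ = 2!·6!·2!/11! = 1/13860
Racah Σ t=0..2: t=0:+1/192 t=1:−1/36 t=2:+1/192 = -5/288
⇒ 3j(4 2 4; 0 0 0)² = 20/693, sgn -1
Racah Σ t=0..2: t=0:+1/144 t=1:−1/48 t=2:+1/480 = -17/1440
⇒ 3j(4 2 4; 1 0 -1)² = 289/13860, sgn +1
4πI² = N·(3j₀)²·(3jₘ)² = 1445/5929
I = -1·√(0.243717/4π) = -0.13926381

-0.139264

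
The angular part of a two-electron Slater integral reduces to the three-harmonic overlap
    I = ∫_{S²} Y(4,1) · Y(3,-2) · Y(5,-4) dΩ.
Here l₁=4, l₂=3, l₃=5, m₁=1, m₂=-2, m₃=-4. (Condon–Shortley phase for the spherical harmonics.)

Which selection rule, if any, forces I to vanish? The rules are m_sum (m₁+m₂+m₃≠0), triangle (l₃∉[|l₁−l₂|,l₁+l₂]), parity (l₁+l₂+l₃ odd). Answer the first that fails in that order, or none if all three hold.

azimuthal sum: 1 − 2 − 4 = -5  ✗
1 ≤ 5 ≤ 7 (triangle on l)
L = 4 + 3 + 5 = 12 (even)

m_sum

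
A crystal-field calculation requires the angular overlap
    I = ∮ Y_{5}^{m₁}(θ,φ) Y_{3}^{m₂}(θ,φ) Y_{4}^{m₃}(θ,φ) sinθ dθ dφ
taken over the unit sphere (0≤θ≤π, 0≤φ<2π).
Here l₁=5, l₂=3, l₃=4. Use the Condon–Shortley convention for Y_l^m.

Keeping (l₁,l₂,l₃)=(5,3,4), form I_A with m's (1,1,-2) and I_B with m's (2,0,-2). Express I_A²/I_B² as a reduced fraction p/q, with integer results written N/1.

1849/84

l's match ⇒ only the (l;m) 3-j factors differ between A and B.
A: triangle coeff Δ(5,3,4) = 1/180180; Σ_t [2,4]: t=2:+1/384 t=3:−1/720 t=4:+1/34560 = 43/34560; (3j)²=1849/180180 [(5 3 4; 1 1 -2)], sign=+1
B: triangle coeff Δ(5,3,4) = 1/180180; Σ_t [1,3]: t=1:−1/576 t=2:+1/480 t=3:−1/8640 = 1/4320; (3j)²=1/2145 [(5 3 4; 2 0 -2)], sign=+1
I_A²/I_B² = (1849/180180)/(1/2145) = 1849/84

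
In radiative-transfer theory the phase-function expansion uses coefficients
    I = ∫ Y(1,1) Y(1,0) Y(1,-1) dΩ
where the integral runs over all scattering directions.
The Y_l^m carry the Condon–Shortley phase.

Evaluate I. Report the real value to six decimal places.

L=3 odd ⇒ parity kills the (l;000) factor ⇒ I = 0

0.000000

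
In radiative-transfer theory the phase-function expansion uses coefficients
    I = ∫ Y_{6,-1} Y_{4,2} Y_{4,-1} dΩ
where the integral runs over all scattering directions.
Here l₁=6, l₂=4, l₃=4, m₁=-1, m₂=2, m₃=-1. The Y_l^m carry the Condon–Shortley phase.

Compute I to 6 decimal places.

m-sum 0 ✓  L=14 even ✓  2≤4≤10 ✓
Π(2lᵢ+1) = 13×9×9 = 1053
triangle coeff Δ(6,4,4) = 1/1261260
Σ_t [2,4]: t=2:+1/4608 t=3:−1/1296 t=4:+1/4608 = -7/20736
(3j)²=20/1287 [(6 4 4; 0 0 0)], sign=-1
Σ_t [4,6]: t=4:+1/3456 t=5:−1/5760 t=6:+1/172800 = 7/57600
(3j)²=21/2860 [(6 4 4; -1 2 -1)], sign=-1
⇒ 4πI² = 189/1573
I = (+1)√(189/1573/(4π)) = 0.09778261

0.097783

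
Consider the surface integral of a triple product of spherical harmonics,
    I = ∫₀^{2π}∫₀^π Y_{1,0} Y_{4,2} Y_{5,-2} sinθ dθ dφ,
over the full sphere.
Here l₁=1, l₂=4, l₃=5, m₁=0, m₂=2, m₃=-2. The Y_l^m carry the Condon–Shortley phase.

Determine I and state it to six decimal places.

m-sum 0 ✓  L=10 even ✓  3≤5≤5 ✓
Π(2lᵢ+1) = 3×9×11 = 297
triangle coeff Δ(1,4,5) = 1/495
Σ_t [0,0]: t=0:+1/576 = 1/576
(3j)²=5/99 [(1 4 5; 0 0 0)], sign=-1
Σ_t [0,0]: t=0:+1/1440 = 1/1440
(3j)²=7/165 [(1 4 5; 0 2 -2)], sign=-1
⇒ 4πI² = 7/11
I = (+1)√(7/11/(4π)) = 0.22503380

0.225034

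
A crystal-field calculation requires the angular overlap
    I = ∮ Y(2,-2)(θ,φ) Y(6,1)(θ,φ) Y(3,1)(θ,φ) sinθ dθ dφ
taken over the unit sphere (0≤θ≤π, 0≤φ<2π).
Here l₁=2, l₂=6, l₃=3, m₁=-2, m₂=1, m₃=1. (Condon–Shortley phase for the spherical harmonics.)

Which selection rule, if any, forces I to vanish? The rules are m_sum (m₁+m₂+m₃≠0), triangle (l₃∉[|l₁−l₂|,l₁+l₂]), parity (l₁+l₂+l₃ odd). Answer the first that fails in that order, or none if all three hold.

triangle

azimuthal sum: -2 + 1 + 1 = 0  ✓
4 ≤ 3 ≤ 8 (triangle on l)  ✗
L = 2 + 6 + 3 = 11 (odd)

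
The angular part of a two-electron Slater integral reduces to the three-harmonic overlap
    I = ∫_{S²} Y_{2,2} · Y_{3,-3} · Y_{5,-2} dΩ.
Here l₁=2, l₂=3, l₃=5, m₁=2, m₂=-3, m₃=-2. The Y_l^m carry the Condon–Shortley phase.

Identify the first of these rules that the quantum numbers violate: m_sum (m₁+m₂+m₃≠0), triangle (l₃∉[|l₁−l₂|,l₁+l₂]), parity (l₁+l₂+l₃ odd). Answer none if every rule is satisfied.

m_sum

m₁+m₂+m₃ = 2 − 3 − 2 = -3  ✗
triangle: |2−3|=1 ≤ l₃=5 ≤ 2+3=5
parity: l₁+l₂+l₃ = 10 is even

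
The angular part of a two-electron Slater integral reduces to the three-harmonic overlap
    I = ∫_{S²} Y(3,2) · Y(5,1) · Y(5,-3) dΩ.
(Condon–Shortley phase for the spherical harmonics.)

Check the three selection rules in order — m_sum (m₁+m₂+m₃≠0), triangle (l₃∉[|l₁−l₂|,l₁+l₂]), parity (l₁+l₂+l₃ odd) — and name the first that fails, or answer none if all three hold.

parity

m₁+m₂+m₃ = 2 + 1 − 3 = 0  ✓
triangle: |3−5|=2 ≤ l₃=5 ≤ 3+5=8  ✓
parity: l₁+l₂+l₃ = 13 is odd  ✗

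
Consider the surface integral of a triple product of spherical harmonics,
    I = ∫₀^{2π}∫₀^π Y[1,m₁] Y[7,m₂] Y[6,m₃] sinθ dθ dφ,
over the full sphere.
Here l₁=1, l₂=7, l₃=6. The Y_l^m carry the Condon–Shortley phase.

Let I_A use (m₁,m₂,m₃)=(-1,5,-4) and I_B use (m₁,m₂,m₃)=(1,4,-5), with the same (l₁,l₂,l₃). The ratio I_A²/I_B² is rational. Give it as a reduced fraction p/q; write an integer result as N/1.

Same 1,7,6: normalisation and zero-m 3j drop out of the ratio.
A: Δ: 2! 0! 12! / 15! → 1/1365; sum: t=2:+1/14515200 = 1/14515200; 3j²(1 7 6; -1 5 -4) = Δ·Π!·Σ² = 22/455  (sign +1)
B: Δ: 2! 0! 12! / 15! → 1/1365; sum: t=0:+1/79833600 = 1/79833600; 3j²(1 7 6; 1 4 -5) = Δ·Π!·Σ² = 1/455  (sign -1)
I_A²/I_B² = (22/455)/(1/455) = 22/1

22/1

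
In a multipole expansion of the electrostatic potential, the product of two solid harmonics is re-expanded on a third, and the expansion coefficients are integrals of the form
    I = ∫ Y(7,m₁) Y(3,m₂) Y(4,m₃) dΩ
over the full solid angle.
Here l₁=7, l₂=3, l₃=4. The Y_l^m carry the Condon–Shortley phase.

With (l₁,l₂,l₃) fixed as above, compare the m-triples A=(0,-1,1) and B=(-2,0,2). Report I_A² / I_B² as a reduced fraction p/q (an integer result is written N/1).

l's match ⇒ only the (l;m) 3-j factors differ between A and B.
A: triangle coeff Δ(7,3,4) = 1/45045; Σ_t [2,2]: t=2:+1/34560 = 1/34560; (3j)²=7/429 [(7 3 4; 0 -1 1)], sign=-1
B: triangle coeff Δ(7,3,4) = 1/45045; Σ_t [3,3]: t=3:−1/51840 = -1/51840; (3j)²=8/429 [(7 3 4; -2 0 2)], sign=-1
I_A²/I_B² = (7/429)/(8/429) = 7/8

7/8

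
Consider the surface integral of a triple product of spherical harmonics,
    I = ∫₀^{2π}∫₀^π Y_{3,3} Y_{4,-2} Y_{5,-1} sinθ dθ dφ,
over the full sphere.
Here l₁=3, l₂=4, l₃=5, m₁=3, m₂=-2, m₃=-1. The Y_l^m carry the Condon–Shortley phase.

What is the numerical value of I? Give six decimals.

Checks pass: Σm=0; 12 even; l₃=5∈[1,7].
(2·3+1)(2·4+1)(2·5+1) = 693
Δ: 2! 4! 6! / 13! → 1/180180
sum: t=0:+1/576 t=1:−1/144 t=2:+1/576 = -1/288
3j²(3 4 5; 0 0 0) = Δ·Π!·Σ² = 20/1001  (sign +1)
sum: t=0:+1/2304 = 1/2304
3j²(3 4 5; 3 -2 -1) = Δ·Π!·Σ² = 75/4004  (sign +1)
combine: 4πI² = 693·20/1001·75/4004 = 3375/13013
take √, sign +1: I = 0.14366244

0.143662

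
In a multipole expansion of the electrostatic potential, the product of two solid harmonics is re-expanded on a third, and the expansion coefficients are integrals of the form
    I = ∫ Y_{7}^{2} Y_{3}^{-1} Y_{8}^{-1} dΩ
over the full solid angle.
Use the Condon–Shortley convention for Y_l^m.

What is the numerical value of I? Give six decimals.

Checks pass: Σm=0; 18 even; l₃=8∈[4,10].
(2·7+1)(2·3+1)(2·8+1) = 1785
Δ: 2! 12! 4! / 19! → 1/5290740
sum: t=0:+1/7257600 t=1:−1/2073600 t=2:+1/7257600 = -1/4838400
3j²(7 3 8; 0 0 0) = Δ·Π!·Σ² = 252/20995  (sign -1)
sum: t=0:+1/4838400 t=1:−1/5806080 t=2:+1/104509440 = 23/522547200
3j²(7 3 8; 2 -1 -1) = Δ·Π!·Σ² = 529/377910  (sign -1)
combine: 4πI² = 1785·252/20995·529/377910 = 155526/5185765
take √, sign +1: I = 0.04885288

0.048853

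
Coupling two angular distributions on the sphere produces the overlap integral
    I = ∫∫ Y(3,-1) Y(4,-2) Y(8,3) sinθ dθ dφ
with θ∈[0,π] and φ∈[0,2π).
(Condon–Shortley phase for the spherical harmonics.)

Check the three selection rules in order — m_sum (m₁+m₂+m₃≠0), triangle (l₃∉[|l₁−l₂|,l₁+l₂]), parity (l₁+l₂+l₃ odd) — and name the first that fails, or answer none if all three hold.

m₁+m₂+m₃ = -1 − 2 + 3 = 0  ✓
triangle: |3−4|=1 ≤ l₃=8 ≤ 3+4=7  ✗
parity: l₁+l₂+l₃ = 15 is odd

triangle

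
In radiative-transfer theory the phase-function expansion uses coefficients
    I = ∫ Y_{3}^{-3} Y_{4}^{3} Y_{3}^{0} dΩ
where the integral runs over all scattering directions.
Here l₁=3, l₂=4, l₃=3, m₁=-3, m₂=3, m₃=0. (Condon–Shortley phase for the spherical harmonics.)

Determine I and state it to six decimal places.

0.203551

Rules hold: Σm=0, L=10 even, 1≤3≤7.
N = 7·9·7 = 441
Δ = 4!·2!·4!/11! = 1/34650
Racah Σ t=1..3: t=1:−1/72 t=2:+1/16 t=3:−1/72 = 5/144
⇒ 3j(3 4 3; 0 0 0)² = 2/77, sgn -1
Racah Σ t=4..4: t=4:+1/288 = 1/288
⇒ 3j(3 4 3; -3 3 0)² = 1/22, sgn -1
4πI² = N·(3j₀)²·(3jₘ)² = 63/121
I = +1·√(0.520661/4π) = 0.20355073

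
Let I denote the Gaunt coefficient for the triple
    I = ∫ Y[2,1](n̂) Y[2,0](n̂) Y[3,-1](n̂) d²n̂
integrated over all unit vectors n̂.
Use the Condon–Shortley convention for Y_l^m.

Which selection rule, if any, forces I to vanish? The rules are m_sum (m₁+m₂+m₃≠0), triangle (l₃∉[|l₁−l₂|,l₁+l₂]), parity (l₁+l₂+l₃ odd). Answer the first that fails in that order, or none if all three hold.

Σmᵢ = 0  ✓
l₃∈[|l₁−l₂|,l₁+l₂]=[0,4], have l₃=3  ✓
Σlᵢ = 7 ⇒ odd  ✗

parity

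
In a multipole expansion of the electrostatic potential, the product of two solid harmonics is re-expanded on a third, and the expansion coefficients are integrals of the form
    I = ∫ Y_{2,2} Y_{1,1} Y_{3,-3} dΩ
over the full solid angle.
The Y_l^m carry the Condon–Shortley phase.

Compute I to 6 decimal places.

-0.319865

Rules hold: Σm=0, L=6 even, 1≤3≤3.
N = 5·3·7 = 105
Δ = 0!·4!·2!/7! = 1/105
Racah Σ t=0..0: t=0:+1/4 = 1/4
⇒ 3j(2 1 3; 0 0 0)² = 3/35, sgn -1
Racah Σ t=0..0: t=0:+1/48 = 1/48
⇒ 3j(2 1 3; 2 1 -3)² = 1/7, sgn +1
4πI² = N·(3j₀)²·(3jₘ)² = 9/7
I = -1·√(1.28571/4π) = -0.31986543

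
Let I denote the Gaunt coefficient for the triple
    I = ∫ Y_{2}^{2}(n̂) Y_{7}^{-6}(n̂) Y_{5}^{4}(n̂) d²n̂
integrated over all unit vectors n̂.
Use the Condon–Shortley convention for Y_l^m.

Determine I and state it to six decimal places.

Rules hold: Σm=0, L=14 even, 5≤5≤9.
N = 5·15·11 = 825
Δ = 4!·0!·10!/15! = 1/15015
Racah Σ t=2..2: t=2:+1/57600 = 1/57600
⇒ 3j(2 7 5; 0 0 0)² = 21/715, sgn -1
Racah Σ t=0..0: t=0:+1/8709120 = 1/8709120
⇒ 3j(2 7 5; 2 -6 4)² = 1/21, sgn -1
4πI² = N·(3j₀)²·(3jₘ)² = 15/13
I = +1·√(1.15385/4π) = 0.30301841

0.303018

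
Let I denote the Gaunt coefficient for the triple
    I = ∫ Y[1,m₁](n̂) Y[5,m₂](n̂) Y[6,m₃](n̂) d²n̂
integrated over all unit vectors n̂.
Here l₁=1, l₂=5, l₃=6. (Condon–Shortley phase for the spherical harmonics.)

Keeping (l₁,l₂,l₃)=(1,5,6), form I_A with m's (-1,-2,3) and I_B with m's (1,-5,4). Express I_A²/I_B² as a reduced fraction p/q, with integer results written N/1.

36/1

Same 1,5,6: normalisation and zero-m 3j drop out of the ratio.
A: Δ: 0! 2! 10! / 13! → 1/858; sum: t=0:+1/60480 = 1/60480; 3j²(1 5 6; -1 -2 3) = Δ·Π!·Σ² = 6/143  (sign -1)
B: Δ: 0! 2! 10! / 13! → 1/858; sum: t=0:+1/7257600 = 1/7257600; 3j²(1 5 6; 1 -5 4) = Δ·Π!·Σ² = 1/858  (sign +1)
I_A²/I_B² = (6/143)/(1/858) = 36/1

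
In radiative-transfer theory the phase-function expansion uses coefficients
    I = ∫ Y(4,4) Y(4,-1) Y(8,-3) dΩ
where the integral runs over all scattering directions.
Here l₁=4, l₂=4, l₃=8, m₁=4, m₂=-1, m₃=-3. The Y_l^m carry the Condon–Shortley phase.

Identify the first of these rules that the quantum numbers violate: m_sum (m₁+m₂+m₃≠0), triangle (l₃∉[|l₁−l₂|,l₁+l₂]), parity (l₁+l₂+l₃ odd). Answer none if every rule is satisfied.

azimuthal sum: 4 − 1 − 3 = 0  ✓
0 ≤ 8 ≤ 8 (triangle on l)  ✓
L = 4 + 4 + 8 = 16 (even)  ✓

none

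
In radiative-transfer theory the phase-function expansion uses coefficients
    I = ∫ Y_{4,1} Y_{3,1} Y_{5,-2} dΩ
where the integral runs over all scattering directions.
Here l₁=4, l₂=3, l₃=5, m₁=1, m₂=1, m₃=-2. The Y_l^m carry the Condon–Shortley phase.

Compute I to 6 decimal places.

0.148044

m-sum 0 ✓  L=12 even ✓  1≤5≤7 ✓
Π(2lᵢ+1) = 9×7×11 = 693
triangle coeff Δ(4,3,5) = 1/180180
Σ_t [0,2]: t=0:+1/576 t=1:−1/144 t=2:+1/576 = -1/288
(3j)²=20/1001 [(4 3 5; 0 0 0)], sign=+1
Σ_t [0,2]: t=0:+1/1728 t=1:−1/288 t=2:+1/960 = -1/540
(3j)²=128/6435 [(4 3 5; 1 1 -2)], sign=+1
⇒ 4πI² = 512/1859
I = (+1)√(512/1859/(4π)) = 0.14804384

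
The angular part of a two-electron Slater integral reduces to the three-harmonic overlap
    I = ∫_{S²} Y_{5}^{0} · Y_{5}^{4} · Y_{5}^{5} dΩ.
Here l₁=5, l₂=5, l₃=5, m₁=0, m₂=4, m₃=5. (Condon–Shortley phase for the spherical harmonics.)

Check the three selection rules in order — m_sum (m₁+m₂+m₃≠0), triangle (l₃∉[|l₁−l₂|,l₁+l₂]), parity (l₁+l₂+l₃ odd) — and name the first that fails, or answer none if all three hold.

m₁+m₂+m₃ = 0 + 4 + 5 = 9  ✗
triangle: |5−5|=0 ≤ l₃=5 ≤ 5+5=10
parity: l₁+l₂+l₃ = 15 is odd

m_sum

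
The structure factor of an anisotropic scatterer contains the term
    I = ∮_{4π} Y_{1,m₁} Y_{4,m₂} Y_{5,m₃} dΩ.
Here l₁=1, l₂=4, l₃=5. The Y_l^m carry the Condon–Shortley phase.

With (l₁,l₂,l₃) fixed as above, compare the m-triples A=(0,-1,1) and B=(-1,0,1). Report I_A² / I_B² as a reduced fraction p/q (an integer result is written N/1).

Same 1,4,5: normalisation and zero-m 3j drop out of the ratio.
A: Δ: 0! 2! 8! / 11! → 1/495; sum: t=0:+1/720 = 1/720; 3j²(1 4 5; 0 -1 1) = Δ·Π!·Σ² = 8/165  (sign +1)
B: Δ: 0! 2! 8! / 11! → 1/495; sum: t=0:+1/1152 = 1/1152; 3j²(1 4 5; -1 0 1) = Δ·Π!·Σ² = 1/33  (sign +1)
I_A²/I_B² = (8/165)/(1/33) = 8/5

8/5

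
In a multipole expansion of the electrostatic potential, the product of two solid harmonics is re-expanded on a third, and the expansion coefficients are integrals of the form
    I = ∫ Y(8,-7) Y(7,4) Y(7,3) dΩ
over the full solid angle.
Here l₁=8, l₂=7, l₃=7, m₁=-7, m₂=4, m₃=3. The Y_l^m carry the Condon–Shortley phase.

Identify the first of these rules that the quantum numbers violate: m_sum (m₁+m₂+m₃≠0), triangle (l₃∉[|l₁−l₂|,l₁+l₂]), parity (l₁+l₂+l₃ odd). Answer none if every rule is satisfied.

none

Σmᵢ = 0  ✓
l₃∈[|l₁−l₂|,l₁+l₂]=[1,15], have l₃=7  ✓
Σlᵢ = 22 ⇒ even  ✓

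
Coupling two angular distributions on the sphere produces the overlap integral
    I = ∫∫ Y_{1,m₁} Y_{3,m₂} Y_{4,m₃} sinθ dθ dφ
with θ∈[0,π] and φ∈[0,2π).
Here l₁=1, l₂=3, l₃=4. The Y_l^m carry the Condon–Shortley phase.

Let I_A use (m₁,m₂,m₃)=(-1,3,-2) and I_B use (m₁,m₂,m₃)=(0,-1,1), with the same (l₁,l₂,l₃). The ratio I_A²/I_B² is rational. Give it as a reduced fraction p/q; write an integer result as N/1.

l's match ⇒ only the (l;m) 3-j factors differ between A and B.
A: triangle coeff Δ(1,3,4) = 1/252; Σ_t [0,0]: t=0:+1/1440 = 1/1440; (3j)²=1/252 [(1 3 4; -1 3 -2)], sign=+1
B: triangle coeff Δ(1,3,4) = 1/252; Σ_t [0,0]: t=0:+1/48 = 1/48; (3j)²=5/84 [(1 3 4; 0 -1 1)], sign=-1
I_A²/I_B² = (1/252)/(5/84) = 1/15

1/15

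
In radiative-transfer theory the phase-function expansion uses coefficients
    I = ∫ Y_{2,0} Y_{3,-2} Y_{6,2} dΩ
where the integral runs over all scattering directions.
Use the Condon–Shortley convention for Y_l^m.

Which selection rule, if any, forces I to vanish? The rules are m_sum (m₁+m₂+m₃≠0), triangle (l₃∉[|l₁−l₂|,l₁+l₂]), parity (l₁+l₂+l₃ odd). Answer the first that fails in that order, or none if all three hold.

triangle

azimuthal sum: 0 − 2 + 2 = 0  ✓
1 ≤ 6 ≤ 5 (triangle on l)  ✗
L = 2 + 3 + 6 = 11 (odd)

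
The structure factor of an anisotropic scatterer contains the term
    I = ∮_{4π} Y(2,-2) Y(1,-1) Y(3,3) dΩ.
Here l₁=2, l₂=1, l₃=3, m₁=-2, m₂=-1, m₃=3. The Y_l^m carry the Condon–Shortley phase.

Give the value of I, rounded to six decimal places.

-0.319865

m-sum 0 ✓  L=6 even ✓  1≤3≤3 ✓
Π(2lᵢ+1) = 5×3×7 = 105
triangle coeff Δ(2,1,3) = 1/105
Σ_t [0,0]: t=0:+1/4 = 1/4
(3j)²=3/35 [(2 1 3; 0 0 0)], sign=-1
Σ_t [0,0]: t=0:+1/48 = 1/48
(3j)²=1/7 [(2 1 3; -2 -1 3)], sign=+1
⇒ 4πI² = 9/7
I = (-1)√(9/7/(4π)) = -0.31986543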